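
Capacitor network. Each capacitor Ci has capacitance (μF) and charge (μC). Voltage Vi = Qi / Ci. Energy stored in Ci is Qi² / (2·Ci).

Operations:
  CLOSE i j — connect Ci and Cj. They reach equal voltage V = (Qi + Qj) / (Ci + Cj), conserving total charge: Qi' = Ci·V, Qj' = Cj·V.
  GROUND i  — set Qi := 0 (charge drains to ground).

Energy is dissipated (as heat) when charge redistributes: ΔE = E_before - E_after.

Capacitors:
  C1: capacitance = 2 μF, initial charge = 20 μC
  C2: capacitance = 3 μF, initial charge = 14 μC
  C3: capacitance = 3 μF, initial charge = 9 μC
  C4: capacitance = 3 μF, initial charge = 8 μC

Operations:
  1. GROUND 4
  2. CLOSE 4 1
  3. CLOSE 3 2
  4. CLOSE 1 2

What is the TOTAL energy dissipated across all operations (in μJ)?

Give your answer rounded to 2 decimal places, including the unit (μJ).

Initial: C1(2μF, Q=20μC, V=10.00V), C2(3μF, Q=14μC, V=4.67V), C3(3μF, Q=9μC, V=3.00V), C4(3μF, Q=8μC, V=2.67V)
Op 1: GROUND 4: Q4=0; energy lost=10.667
Op 2: CLOSE 4-1: Q_total=20.00, C_total=5.00, V=4.00; Q4=12.00, Q1=8.00; dissipated=60.000
Op 3: CLOSE 3-2: Q_total=23.00, C_total=6.00, V=3.83; Q3=11.50, Q2=11.50; dissipated=2.083
Op 4: CLOSE 1-2: Q_total=19.50, C_total=5.00, V=3.90; Q1=7.80, Q2=11.70; dissipated=0.017
Total dissipated: 72.767 μJ

Answer: 72.77 μJ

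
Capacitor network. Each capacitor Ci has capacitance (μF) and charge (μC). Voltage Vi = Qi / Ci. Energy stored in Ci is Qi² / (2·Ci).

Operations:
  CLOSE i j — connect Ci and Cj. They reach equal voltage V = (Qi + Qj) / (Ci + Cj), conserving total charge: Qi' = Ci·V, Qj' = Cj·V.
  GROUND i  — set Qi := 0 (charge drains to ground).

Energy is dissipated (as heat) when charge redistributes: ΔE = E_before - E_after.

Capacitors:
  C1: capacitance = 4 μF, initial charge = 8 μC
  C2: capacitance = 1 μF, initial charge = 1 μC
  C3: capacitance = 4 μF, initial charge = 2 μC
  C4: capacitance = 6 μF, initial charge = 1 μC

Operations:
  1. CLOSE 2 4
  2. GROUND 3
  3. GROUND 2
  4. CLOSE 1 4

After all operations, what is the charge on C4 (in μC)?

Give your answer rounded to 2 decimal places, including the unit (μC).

Initial: C1(4μF, Q=8μC, V=2.00V), C2(1μF, Q=1μC, V=1.00V), C3(4μF, Q=2μC, V=0.50V), C4(6μF, Q=1μC, V=0.17V)
Op 1: CLOSE 2-4: Q_total=2.00, C_total=7.00, V=0.29; Q2=0.29, Q4=1.71; dissipated=0.298
Op 2: GROUND 3: Q3=0; energy lost=0.500
Op 3: GROUND 2: Q2=0; energy lost=0.041
Op 4: CLOSE 1-4: Q_total=9.71, C_total=10.00, V=0.97; Q1=3.89, Q4=5.83; dissipated=3.527
Final charges: Q1=3.89, Q2=0.00, Q3=0.00, Q4=5.83

Answer: 5.83 μC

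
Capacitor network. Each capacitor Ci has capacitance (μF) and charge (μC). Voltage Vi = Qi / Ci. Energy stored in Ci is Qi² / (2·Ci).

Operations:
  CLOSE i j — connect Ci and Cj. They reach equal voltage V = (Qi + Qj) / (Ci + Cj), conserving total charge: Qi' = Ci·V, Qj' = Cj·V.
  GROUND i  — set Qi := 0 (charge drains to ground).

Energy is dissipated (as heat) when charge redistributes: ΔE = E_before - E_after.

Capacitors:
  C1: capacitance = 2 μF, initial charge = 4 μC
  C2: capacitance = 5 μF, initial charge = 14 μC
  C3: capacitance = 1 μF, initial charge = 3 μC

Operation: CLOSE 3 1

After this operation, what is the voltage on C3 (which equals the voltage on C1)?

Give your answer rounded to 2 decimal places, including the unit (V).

Answer: 2.33 V

Derivation:
Initial: C1(2μF, Q=4μC, V=2.00V), C2(5μF, Q=14μC, V=2.80V), C3(1μF, Q=3μC, V=3.00V)
Op 1: CLOSE 3-1: Q_total=7.00, C_total=3.00, V=2.33; Q3=2.33, Q1=4.67; dissipated=0.333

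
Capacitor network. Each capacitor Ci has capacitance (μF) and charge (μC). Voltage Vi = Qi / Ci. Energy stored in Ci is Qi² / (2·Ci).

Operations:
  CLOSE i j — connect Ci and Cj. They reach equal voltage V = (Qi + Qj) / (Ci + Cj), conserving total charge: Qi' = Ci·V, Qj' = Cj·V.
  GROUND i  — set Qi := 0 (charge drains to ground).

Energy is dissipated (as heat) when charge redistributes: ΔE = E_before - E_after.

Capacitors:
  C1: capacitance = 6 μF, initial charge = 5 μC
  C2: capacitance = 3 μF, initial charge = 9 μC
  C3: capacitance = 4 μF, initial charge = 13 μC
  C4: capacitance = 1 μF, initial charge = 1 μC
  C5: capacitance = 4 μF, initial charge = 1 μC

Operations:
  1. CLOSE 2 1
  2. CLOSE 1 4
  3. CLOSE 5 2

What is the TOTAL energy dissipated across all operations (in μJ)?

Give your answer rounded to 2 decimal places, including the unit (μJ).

Answer: 6.29 μJ

Derivation:
Initial: C1(6μF, Q=5μC, V=0.83V), C2(3μF, Q=9μC, V=3.00V), C3(4μF, Q=13μC, V=3.25V), C4(1μF, Q=1μC, V=1.00V), C5(4μF, Q=1μC, V=0.25V)
Op 1: CLOSE 2-1: Q_total=14.00, C_total=9.00, V=1.56; Q2=4.67, Q1=9.33; dissipated=4.694
Op 2: CLOSE 1-4: Q_total=10.33, C_total=7.00, V=1.48; Q1=8.86, Q4=1.48; dissipated=0.132
Op 3: CLOSE 5-2: Q_total=5.67, C_total=7.00, V=0.81; Q5=3.24, Q2=2.43; dissipated=1.461
Total dissipated: 6.288 μJ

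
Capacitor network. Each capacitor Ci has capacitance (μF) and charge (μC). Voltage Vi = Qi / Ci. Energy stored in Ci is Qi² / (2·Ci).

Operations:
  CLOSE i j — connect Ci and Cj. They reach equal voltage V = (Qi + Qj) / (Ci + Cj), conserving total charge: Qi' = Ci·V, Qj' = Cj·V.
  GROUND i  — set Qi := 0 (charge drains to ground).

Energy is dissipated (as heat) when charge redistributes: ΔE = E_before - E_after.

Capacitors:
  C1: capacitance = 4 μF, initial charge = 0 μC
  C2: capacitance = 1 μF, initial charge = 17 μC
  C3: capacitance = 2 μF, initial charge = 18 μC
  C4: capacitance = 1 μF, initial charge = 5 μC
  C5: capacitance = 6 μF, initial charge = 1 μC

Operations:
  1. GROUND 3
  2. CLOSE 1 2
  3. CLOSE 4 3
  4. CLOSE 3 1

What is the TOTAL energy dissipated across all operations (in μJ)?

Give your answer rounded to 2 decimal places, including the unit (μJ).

Answer: 206.94 μJ

Derivation:
Initial: C1(4μF, Q=0μC, V=0.00V), C2(1μF, Q=17μC, V=17.00V), C3(2μF, Q=18μC, V=9.00V), C4(1μF, Q=5μC, V=5.00V), C5(6μF, Q=1μC, V=0.17V)
Op 1: GROUND 3: Q3=0; energy lost=81.000
Op 2: CLOSE 1-2: Q_total=17.00, C_total=5.00, V=3.40; Q1=13.60, Q2=3.40; dissipated=115.600
Op 3: CLOSE 4-3: Q_total=5.00, C_total=3.00, V=1.67; Q4=1.67, Q3=3.33; dissipated=8.333
Op 4: CLOSE 3-1: Q_total=16.93, C_total=6.00, V=2.82; Q3=5.64, Q1=11.29; dissipated=2.003
Total dissipated: 206.936 μJ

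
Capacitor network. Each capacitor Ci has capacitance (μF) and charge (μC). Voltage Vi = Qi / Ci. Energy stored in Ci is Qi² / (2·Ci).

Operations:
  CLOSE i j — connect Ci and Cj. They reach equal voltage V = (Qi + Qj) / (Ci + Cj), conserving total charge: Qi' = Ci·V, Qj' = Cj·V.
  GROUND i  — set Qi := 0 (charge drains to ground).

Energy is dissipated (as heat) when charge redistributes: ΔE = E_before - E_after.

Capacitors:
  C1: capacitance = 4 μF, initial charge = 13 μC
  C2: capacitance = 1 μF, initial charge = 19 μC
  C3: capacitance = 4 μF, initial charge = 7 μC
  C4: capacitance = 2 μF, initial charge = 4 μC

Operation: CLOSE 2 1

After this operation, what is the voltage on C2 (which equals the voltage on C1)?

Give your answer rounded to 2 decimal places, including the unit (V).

Initial: C1(4μF, Q=13μC, V=3.25V), C2(1μF, Q=19μC, V=19.00V), C3(4μF, Q=7μC, V=1.75V), C4(2μF, Q=4μC, V=2.00V)
Op 1: CLOSE 2-1: Q_total=32.00, C_total=5.00, V=6.40; Q2=6.40, Q1=25.60; dissipated=99.225

Answer: 6.40 V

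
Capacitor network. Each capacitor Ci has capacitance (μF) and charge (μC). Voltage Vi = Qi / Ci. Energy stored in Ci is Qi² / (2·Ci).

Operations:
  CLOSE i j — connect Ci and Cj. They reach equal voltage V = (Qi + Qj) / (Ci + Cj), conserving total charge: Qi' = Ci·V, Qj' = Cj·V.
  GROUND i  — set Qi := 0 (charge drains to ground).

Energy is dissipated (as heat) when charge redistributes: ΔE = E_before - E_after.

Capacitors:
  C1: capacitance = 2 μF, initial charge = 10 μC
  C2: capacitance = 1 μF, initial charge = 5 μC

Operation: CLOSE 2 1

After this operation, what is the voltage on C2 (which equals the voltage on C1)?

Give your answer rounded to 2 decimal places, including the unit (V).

Initial: C1(2μF, Q=10μC, V=5.00V), C2(1μF, Q=5μC, V=5.00V)
Op 1: CLOSE 2-1: Q_total=15.00, C_total=3.00, V=5.00; Q2=5.00, Q1=10.00; dissipated=0.000

Answer: 5.00 V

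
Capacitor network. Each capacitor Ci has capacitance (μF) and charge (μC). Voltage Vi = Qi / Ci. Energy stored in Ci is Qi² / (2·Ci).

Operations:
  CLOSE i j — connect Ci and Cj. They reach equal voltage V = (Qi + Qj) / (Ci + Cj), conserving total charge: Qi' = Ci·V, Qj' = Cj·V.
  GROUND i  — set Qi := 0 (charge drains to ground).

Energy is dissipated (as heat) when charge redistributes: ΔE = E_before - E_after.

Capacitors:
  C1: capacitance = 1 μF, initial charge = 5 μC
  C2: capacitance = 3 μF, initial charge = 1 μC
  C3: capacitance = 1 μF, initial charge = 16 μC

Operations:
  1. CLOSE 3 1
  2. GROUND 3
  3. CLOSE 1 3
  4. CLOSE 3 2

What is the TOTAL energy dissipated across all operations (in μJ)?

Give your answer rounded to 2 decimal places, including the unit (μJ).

Initial: C1(1μF, Q=5μC, V=5.00V), C2(3μF, Q=1μC, V=0.33V), C3(1μF, Q=16μC, V=16.00V)
Op 1: CLOSE 3-1: Q_total=21.00, C_total=2.00, V=10.50; Q3=10.50, Q1=10.50; dissipated=30.250
Op 2: GROUND 3: Q3=0; energy lost=55.125
Op 3: CLOSE 1-3: Q_total=10.50, C_total=2.00, V=5.25; Q1=5.25, Q3=5.25; dissipated=27.562
Op 4: CLOSE 3-2: Q_total=6.25, C_total=4.00, V=1.56; Q3=1.56, Q2=4.69; dissipated=9.065
Total dissipated: 122.003 μJ

Answer: 122.00 μJ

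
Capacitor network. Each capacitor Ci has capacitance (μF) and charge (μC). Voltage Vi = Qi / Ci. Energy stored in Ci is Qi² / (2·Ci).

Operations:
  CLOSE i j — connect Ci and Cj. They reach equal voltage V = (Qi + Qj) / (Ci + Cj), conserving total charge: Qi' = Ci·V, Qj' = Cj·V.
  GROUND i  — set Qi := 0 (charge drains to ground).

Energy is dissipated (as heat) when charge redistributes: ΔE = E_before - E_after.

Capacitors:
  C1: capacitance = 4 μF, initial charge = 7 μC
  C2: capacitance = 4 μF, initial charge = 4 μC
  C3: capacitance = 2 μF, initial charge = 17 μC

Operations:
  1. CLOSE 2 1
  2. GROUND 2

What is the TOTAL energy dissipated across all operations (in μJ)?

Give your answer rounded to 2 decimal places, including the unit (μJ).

Initial: C1(4μF, Q=7μC, V=1.75V), C2(4μF, Q=4μC, V=1.00V), C3(2μF, Q=17μC, V=8.50V)
Op 1: CLOSE 2-1: Q_total=11.00, C_total=8.00, V=1.38; Q2=5.50, Q1=5.50; dissipated=0.562
Op 2: GROUND 2: Q2=0; energy lost=3.781
Total dissipated: 4.344 μJ

Answer: 4.34 μJ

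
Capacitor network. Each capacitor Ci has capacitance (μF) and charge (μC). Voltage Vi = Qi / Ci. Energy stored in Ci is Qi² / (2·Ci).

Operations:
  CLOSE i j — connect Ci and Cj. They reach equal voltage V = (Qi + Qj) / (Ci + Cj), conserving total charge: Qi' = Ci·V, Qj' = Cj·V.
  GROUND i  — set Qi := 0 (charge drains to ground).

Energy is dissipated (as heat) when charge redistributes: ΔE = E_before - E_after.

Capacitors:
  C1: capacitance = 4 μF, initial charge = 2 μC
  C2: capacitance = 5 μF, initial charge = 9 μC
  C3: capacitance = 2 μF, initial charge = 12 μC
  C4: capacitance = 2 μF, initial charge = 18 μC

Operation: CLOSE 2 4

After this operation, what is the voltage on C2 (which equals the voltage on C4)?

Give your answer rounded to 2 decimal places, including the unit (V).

Answer: 3.86 V

Derivation:
Initial: C1(4μF, Q=2μC, V=0.50V), C2(5μF, Q=9μC, V=1.80V), C3(2μF, Q=12μC, V=6.00V), C4(2μF, Q=18μC, V=9.00V)
Op 1: CLOSE 2-4: Q_total=27.00, C_total=7.00, V=3.86; Q2=19.29, Q4=7.71; dissipated=37.029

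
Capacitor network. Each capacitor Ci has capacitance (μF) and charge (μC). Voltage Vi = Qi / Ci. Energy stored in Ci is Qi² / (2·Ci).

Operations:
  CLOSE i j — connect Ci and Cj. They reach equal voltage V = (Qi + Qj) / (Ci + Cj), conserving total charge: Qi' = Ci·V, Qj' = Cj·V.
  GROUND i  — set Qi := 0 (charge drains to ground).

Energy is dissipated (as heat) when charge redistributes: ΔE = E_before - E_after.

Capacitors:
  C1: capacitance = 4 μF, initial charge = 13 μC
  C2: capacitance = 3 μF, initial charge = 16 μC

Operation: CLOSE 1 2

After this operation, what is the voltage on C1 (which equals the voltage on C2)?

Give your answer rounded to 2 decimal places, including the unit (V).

Initial: C1(4μF, Q=13μC, V=3.25V), C2(3μF, Q=16μC, V=5.33V)
Op 1: CLOSE 1-2: Q_total=29.00, C_total=7.00, V=4.14; Q1=16.57, Q2=12.43; dissipated=3.720

Answer: 4.14 V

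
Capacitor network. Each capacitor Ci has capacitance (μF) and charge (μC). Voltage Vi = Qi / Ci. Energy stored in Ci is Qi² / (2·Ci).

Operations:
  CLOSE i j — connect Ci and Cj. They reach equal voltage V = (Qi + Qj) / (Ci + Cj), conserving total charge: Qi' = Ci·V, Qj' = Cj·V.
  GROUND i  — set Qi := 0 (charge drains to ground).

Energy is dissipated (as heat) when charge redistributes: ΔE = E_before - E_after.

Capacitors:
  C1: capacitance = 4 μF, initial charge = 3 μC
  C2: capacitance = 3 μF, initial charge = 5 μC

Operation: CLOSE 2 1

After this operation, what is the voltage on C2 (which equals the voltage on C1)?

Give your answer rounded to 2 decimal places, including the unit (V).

Initial: C1(4μF, Q=3μC, V=0.75V), C2(3μF, Q=5μC, V=1.67V)
Op 1: CLOSE 2-1: Q_total=8.00, C_total=7.00, V=1.14; Q2=3.43, Q1=4.57; dissipated=0.720

Answer: 1.14 V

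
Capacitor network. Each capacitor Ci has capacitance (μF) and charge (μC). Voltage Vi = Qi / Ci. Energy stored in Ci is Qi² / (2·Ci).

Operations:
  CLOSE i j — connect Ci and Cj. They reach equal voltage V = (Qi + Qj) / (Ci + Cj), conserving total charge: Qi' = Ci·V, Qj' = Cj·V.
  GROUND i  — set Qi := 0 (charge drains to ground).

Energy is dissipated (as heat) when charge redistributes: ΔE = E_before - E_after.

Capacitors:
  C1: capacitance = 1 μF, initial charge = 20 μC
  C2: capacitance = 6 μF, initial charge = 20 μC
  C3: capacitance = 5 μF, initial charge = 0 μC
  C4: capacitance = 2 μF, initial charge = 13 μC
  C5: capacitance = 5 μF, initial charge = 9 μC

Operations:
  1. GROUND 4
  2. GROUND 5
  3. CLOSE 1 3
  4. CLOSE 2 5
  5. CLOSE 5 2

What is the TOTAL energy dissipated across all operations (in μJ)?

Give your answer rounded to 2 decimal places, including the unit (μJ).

Initial: C1(1μF, Q=20μC, V=20.00V), C2(6μF, Q=20μC, V=3.33V), C3(5μF, Q=0μC, V=0.00V), C4(2μF, Q=13μC, V=6.50V), C5(5μF, Q=9μC, V=1.80V)
Op 1: GROUND 4: Q4=0; energy lost=42.250
Op 2: GROUND 5: Q5=0; energy lost=8.100
Op 3: CLOSE 1-3: Q_total=20.00, C_total=6.00, V=3.33; Q1=3.33, Q3=16.67; dissipated=166.667
Op 4: CLOSE 2-5: Q_total=20.00, C_total=11.00, V=1.82; Q2=10.91, Q5=9.09; dissipated=15.152
Op 5: CLOSE 5-2: Q_total=20.00, C_total=11.00, V=1.82; Q5=9.09, Q2=10.91; dissipated=0.000
Total dissipated: 232.168 μJ

Answer: 232.17 μJ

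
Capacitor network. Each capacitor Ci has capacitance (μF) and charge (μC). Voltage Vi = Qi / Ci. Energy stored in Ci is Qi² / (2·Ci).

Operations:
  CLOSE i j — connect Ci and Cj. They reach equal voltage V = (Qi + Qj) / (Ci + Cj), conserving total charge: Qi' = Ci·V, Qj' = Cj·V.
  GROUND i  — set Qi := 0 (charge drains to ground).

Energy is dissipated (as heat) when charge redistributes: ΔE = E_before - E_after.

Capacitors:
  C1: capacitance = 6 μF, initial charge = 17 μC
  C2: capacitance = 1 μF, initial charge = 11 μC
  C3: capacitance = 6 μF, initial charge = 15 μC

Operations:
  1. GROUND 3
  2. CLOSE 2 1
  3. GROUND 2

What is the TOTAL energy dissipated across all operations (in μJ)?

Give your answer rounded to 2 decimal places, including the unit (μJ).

Initial: C1(6μF, Q=17μC, V=2.83V), C2(1μF, Q=11μC, V=11.00V), C3(6μF, Q=15μC, V=2.50V)
Op 1: GROUND 3: Q3=0; energy lost=18.750
Op 2: CLOSE 2-1: Q_total=28.00, C_total=7.00, V=4.00; Q2=4.00, Q1=24.00; dissipated=28.583
Op 3: GROUND 2: Q2=0; energy lost=8.000
Total dissipated: 55.333 μJ

Answer: 55.33 μJ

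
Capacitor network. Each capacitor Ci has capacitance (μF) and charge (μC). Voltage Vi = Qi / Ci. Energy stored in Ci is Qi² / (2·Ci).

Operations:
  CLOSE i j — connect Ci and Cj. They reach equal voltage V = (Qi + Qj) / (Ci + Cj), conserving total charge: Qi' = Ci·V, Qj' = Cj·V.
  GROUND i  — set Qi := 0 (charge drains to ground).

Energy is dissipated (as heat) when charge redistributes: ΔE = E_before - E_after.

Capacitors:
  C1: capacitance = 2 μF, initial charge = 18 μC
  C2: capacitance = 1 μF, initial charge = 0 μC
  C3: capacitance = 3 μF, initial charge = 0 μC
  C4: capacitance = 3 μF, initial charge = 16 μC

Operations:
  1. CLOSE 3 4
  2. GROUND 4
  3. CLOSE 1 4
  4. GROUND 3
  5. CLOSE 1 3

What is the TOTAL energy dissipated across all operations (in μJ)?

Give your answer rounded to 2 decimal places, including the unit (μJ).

Answer: 99.04 μJ

Derivation:
Initial: C1(2μF, Q=18μC, V=9.00V), C2(1μF, Q=0μC, V=0.00V), C3(3μF, Q=0μC, V=0.00V), C4(3μF, Q=16μC, V=5.33V)
Op 1: CLOSE 3-4: Q_total=16.00, C_total=6.00, V=2.67; Q3=8.00, Q4=8.00; dissipated=21.333
Op 2: GROUND 4: Q4=0; energy lost=10.667
Op 3: CLOSE 1-4: Q_total=18.00, C_total=5.00, V=3.60; Q1=7.20, Q4=10.80; dissipated=48.600
Op 4: GROUND 3: Q3=0; energy lost=10.667
Op 5: CLOSE 1-3: Q_total=7.20, C_total=5.00, V=1.44; Q1=2.88, Q3=4.32; dissipated=7.776
Total dissipated: 99.043 μJ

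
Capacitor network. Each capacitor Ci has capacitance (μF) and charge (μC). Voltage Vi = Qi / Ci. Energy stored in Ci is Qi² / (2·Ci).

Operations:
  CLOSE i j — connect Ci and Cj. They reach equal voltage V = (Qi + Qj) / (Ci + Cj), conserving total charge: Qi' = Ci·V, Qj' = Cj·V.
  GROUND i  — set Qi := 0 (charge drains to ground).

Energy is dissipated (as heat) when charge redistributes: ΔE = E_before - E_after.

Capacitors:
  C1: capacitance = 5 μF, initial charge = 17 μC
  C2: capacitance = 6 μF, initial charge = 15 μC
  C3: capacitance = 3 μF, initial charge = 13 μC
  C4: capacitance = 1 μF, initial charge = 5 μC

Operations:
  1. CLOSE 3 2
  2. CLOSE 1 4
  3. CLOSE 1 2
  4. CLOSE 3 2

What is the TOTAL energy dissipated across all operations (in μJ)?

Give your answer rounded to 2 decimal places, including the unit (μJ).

Answer: 4.91 μJ

Derivation:
Initial: C1(5μF, Q=17μC, V=3.40V), C2(6μF, Q=15μC, V=2.50V), C3(3μF, Q=13μC, V=4.33V), C4(1μF, Q=5μC, V=5.00V)
Op 1: CLOSE 3-2: Q_total=28.00, C_total=9.00, V=3.11; Q3=9.33, Q2=18.67; dissipated=3.361
Op 2: CLOSE 1-4: Q_total=22.00, C_total=6.00, V=3.67; Q1=18.33, Q4=3.67; dissipated=1.067
Op 3: CLOSE 1-2: Q_total=37.00, C_total=11.00, V=3.36; Q1=16.82, Q2=20.18; dissipated=0.421
Op 4: CLOSE 3-2: Q_total=29.52, C_total=9.00, V=3.28; Q3=9.84, Q2=19.68; dissipated=0.064
Total dissipated: 4.912 μJ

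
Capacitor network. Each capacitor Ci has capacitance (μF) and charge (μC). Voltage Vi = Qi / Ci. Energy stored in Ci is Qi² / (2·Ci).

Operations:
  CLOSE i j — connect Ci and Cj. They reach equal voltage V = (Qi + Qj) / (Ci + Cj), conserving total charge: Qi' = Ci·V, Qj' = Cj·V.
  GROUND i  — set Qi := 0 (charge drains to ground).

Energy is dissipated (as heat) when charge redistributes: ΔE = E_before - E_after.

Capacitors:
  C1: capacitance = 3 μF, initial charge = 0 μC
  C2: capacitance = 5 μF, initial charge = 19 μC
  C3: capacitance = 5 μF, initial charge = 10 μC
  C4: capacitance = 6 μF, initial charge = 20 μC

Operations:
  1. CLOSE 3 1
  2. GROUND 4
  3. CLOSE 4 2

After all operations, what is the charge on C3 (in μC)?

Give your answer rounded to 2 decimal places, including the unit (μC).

Initial: C1(3μF, Q=0μC, V=0.00V), C2(5μF, Q=19μC, V=3.80V), C3(5μF, Q=10μC, V=2.00V), C4(6μF, Q=20μC, V=3.33V)
Op 1: CLOSE 3-1: Q_total=10.00, C_total=8.00, V=1.25; Q3=6.25, Q1=3.75; dissipated=3.750
Op 2: GROUND 4: Q4=0; energy lost=33.333
Op 3: CLOSE 4-2: Q_total=19.00, C_total=11.00, V=1.73; Q4=10.36, Q2=8.64; dissipated=19.691
Final charges: Q1=3.75, Q2=8.64, Q3=6.25, Q4=10.36

Answer: 6.25 μC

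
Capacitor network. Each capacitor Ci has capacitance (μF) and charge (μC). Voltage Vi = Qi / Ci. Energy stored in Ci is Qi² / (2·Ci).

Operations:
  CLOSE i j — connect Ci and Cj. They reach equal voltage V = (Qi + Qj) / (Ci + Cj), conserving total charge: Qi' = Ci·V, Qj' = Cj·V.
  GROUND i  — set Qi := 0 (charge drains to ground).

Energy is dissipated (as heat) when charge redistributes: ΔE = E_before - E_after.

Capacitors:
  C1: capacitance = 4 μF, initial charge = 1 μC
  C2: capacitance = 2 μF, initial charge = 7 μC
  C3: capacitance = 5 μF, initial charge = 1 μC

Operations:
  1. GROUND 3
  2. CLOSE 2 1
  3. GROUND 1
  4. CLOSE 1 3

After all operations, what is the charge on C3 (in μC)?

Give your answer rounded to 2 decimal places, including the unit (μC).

Initial: C1(4μF, Q=1μC, V=0.25V), C2(2μF, Q=7μC, V=3.50V), C3(5μF, Q=1μC, V=0.20V)
Op 1: GROUND 3: Q3=0; energy lost=0.100
Op 2: CLOSE 2-1: Q_total=8.00, C_total=6.00, V=1.33; Q2=2.67, Q1=5.33; dissipated=7.042
Op 3: GROUND 1: Q1=0; energy lost=3.556
Op 4: CLOSE 1-3: Q_total=0.00, C_total=9.00, V=0.00; Q1=0.00, Q3=0.00; dissipated=0.000
Final charges: Q1=0.00, Q2=2.67, Q3=0.00

Answer: 0.00 μC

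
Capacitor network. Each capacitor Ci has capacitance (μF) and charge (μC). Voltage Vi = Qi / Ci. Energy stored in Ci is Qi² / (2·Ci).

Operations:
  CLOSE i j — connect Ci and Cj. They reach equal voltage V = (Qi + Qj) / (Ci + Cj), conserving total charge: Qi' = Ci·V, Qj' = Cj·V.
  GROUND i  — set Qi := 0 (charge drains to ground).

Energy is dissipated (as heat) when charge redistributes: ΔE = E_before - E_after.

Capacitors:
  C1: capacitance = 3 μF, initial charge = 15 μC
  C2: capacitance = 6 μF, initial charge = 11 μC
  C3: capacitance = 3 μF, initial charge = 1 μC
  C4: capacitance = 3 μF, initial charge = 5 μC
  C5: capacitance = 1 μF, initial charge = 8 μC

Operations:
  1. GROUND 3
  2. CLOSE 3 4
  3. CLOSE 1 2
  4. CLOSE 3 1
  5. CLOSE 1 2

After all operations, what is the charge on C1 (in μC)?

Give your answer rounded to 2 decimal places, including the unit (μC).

Answer: 7.64 μC

Derivation:
Initial: C1(3μF, Q=15μC, V=5.00V), C2(6μF, Q=11μC, V=1.83V), C3(3μF, Q=1μC, V=0.33V), C4(3μF, Q=5μC, V=1.67V), C5(1μF, Q=8μC, V=8.00V)
Op 1: GROUND 3: Q3=0; energy lost=0.167
Op 2: CLOSE 3-4: Q_total=5.00, C_total=6.00, V=0.83; Q3=2.50, Q4=2.50; dissipated=2.083
Op 3: CLOSE 1-2: Q_total=26.00, C_total=9.00, V=2.89; Q1=8.67, Q2=17.33; dissipated=10.028
Op 4: CLOSE 3-1: Q_total=11.17, C_total=6.00, V=1.86; Q3=5.58, Q1=5.58; dissipated=3.169
Op 5: CLOSE 1-2: Q_total=22.92, C_total=9.00, V=2.55; Q1=7.64, Q2=15.28; dissipated=1.056
Final charges: Q1=7.64, Q2=15.28, Q3=5.58, Q4=2.50, Q5=8.00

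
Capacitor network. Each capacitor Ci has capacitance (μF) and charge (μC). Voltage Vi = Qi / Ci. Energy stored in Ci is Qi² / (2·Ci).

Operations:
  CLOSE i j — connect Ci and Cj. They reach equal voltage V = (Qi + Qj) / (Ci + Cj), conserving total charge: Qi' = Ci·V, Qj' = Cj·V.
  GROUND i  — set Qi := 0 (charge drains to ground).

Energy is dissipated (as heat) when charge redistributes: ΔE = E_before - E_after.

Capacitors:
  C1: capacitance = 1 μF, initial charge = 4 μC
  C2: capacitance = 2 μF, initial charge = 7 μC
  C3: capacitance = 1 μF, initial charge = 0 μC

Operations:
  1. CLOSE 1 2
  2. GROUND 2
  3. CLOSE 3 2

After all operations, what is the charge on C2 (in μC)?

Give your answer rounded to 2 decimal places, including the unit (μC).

Initial: C1(1μF, Q=4μC, V=4.00V), C2(2μF, Q=7μC, V=3.50V), C3(1μF, Q=0μC, V=0.00V)
Op 1: CLOSE 1-2: Q_total=11.00, C_total=3.00, V=3.67; Q1=3.67, Q2=7.33; dissipated=0.083
Op 2: GROUND 2: Q2=0; energy lost=13.444
Op 3: CLOSE 3-2: Q_total=0.00, C_total=3.00, V=0.00; Q3=0.00, Q2=0.00; dissipated=0.000
Final charges: Q1=3.67, Q2=0.00, Q3=0.00

Answer: 0.00 μC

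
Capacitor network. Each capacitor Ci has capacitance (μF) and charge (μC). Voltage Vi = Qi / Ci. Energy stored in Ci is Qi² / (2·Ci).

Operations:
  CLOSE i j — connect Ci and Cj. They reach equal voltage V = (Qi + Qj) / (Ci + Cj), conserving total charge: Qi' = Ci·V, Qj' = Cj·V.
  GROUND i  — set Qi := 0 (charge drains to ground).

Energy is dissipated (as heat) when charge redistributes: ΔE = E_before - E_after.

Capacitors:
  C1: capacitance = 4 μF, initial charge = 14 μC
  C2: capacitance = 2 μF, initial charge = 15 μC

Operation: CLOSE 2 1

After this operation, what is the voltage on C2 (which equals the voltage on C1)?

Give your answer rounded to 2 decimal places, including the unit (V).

Answer: 4.83 V

Derivation:
Initial: C1(4μF, Q=14μC, V=3.50V), C2(2μF, Q=15μC, V=7.50V)
Op 1: CLOSE 2-1: Q_total=29.00, C_total=6.00, V=4.83; Q2=9.67, Q1=19.33; dissipated=10.667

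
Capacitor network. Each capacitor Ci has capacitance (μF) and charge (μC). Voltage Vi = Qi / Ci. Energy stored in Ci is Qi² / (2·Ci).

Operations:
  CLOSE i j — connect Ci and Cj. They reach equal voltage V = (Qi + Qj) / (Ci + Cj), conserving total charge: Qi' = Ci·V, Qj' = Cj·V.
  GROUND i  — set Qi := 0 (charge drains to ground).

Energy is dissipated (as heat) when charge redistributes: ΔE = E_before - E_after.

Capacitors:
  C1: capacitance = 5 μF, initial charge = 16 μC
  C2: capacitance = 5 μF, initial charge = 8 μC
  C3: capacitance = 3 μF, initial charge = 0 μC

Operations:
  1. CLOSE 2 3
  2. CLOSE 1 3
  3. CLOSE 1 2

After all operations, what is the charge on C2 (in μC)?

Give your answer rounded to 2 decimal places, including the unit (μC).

Answer: 8.44 μC

Derivation:
Initial: C1(5μF, Q=16μC, V=3.20V), C2(5μF, Q=8μC, V=1.60V), C3(3μF, Q=0μC, V=0.00V)
Op 1: CLOSE 2-3: Q_total=8.00, C_total=8.00, V=1.00; Q2=5.00, Q3=3.00; dissipated=2.400
Op 2: CLOSE 1-3: Q_total=19.00, C_total=8.00, V=2.38; Q1=11.88, Q3=7.12; dissipated=4.537
Op 3: CLOSE 1-2: Q_total=16.88, C_total=10.00, V=1.69; Q1=8.44, Q2=8.44; dissipated=2.363
Final charges: Q1=8.44, Q2=8.44, Q3=7.12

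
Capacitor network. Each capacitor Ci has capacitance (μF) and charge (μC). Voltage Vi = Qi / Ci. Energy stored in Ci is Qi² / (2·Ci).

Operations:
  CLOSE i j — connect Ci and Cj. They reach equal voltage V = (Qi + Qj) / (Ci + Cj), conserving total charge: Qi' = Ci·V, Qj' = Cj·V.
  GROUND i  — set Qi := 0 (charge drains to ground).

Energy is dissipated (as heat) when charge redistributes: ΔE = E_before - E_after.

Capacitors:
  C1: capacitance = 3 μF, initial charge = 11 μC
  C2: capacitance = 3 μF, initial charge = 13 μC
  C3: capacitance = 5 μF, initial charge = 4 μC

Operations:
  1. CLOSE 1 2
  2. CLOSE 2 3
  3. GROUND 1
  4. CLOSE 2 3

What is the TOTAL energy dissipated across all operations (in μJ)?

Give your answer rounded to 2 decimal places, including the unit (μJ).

Initial: C1(3μF, Q=11μC, V=3.67V), C2(3μF, Q=13μC, V=4.33V), C3(5μF, Q=4μC, V=0.80V)
Op 1: CLOSE 1-2: Q_total=24.00, C_total=6.00, V=4.00; Q1=12.00, Q2=12.00; dissipated=0.333
Op 2: CLOSE 2-3: Q_total=16.00, C_total=8.00, V=2.00; Q2=6.00, Q3=10.00; dissipated=9.600
Op 3: GROUND 1: Q1=0; energy lost=24.000
Op 4: CLOSE 2-3: Q_total=16.00, C_total=8.00, V=2.00; Q2=6.00, Q3=10.00; dissipated=0.000
Total dissipated: 33.933 μJ

Answer: 33.93 μJ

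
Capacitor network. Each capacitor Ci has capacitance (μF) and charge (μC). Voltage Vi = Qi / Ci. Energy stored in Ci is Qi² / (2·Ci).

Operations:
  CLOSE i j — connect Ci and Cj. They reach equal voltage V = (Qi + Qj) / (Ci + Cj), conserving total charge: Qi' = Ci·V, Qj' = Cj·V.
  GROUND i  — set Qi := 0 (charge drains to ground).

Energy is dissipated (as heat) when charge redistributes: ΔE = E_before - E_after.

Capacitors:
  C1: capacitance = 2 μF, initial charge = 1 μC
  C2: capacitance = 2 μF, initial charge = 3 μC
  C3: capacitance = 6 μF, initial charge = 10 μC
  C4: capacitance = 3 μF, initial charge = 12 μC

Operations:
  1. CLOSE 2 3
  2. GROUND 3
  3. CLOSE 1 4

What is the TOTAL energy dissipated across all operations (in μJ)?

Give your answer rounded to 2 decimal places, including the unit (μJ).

Initial: C1(2μF, Q=1μC, V=0.50V), C2(2μF, Q=3μC, V=1.50V), C3(6μF, Q=10μC, V=1.67V), C4(3μF, Q=12μC, V=4.00V)
Op 1: CLOSE 2-3: Q_total=13.00, C_total=8.00, V=1.62; Q2=3.25, Q3=9.75; dissipated=0.021
Op 2: GROUND 3: Q3=0; energy lost=7.922
Op 3: CLOSE 1-4: Q_total=13.00, C_total=5.00, V=2.60; Q1=5.20, Q4=7.80; dissipated=7.350
Total dissipated: 15.293 μJ

Answer: 15.29 μJ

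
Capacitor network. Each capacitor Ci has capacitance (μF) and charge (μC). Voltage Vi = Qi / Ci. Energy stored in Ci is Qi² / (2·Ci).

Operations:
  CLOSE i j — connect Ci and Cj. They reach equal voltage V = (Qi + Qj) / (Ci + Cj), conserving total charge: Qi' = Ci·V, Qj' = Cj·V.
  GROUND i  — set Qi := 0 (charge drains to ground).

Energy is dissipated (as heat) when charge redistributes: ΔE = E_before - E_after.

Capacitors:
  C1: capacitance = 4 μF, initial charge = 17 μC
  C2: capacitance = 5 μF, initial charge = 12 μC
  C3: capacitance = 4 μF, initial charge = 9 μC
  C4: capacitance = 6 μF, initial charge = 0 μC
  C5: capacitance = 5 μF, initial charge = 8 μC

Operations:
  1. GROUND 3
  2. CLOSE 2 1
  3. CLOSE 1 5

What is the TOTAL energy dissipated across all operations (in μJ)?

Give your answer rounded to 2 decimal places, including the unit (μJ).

Answer: 16.85 μJ

Derivation:
Initial: C1(4μF, Q=17μC, V=4.25V), C2(5μF, Q=12μC, V=2.40V), C3(4μF, Q=9μC, V=2.25V), C4(6μF, Q=0μC, V=0.00V), C5(5μF, Q=8μC, V=1.60V)
Op 1: GROUND 3: Q3=0; energy lost=10.125
Op 2: CLOSE 2-1: Q_total=29.00, C_total=9.00, V=3.22; Q2=16.11, Q1=12.89; dissipated=3.803
Op 3: CLOSE 1-5: Q_total=20.89, C_total=9.00, V=2.32; Q1=9.28, Q5=11.60; dissipated=2.924
Total dissipated: 16.852 μJ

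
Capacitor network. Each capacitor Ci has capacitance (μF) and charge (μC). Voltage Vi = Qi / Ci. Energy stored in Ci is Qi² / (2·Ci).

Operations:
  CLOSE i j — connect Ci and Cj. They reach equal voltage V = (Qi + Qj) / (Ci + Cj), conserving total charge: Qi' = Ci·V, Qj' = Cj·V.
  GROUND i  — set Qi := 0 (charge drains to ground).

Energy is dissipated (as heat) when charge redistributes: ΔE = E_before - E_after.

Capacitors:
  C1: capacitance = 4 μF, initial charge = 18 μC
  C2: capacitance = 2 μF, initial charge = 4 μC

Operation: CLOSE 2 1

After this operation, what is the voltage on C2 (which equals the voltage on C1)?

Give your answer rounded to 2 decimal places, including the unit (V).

Initial: C1(4μF, Q=18μC, V=4.50V), C2(2μF, Q=4μC, V=2.00V)
Op 1: CLOSE 2-1: Q_total=22.00, C_total=6.00, V=3.67; Q2=7.33, Q1=14.67; dissipated=4.167

Answer: 3.67 V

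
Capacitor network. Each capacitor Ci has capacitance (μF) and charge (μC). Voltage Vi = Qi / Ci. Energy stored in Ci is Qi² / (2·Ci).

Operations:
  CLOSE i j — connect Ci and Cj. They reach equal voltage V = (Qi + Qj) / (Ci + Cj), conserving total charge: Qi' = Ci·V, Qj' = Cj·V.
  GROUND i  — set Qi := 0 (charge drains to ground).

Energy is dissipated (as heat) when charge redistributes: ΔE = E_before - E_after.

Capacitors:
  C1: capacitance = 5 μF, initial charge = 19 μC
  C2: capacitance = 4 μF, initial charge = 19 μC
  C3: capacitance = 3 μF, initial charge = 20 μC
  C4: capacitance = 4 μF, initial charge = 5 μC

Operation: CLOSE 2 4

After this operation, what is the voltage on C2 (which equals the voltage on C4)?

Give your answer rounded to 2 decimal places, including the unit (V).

Initial: C1(5μF, Q=19μC, V=3.80V), C2(4μF, Q=19μC, V=4.75V), C3(3μF, Q=20μC, V=6.67V), C4(4μF, Q=5μC, V=1.25V)
Op 1: CLOSE 2-4: Q_total=24.00, C_total=8.00, V=3.00; Q2=12.00, Q4=12.00; dissipated=12.250

Answer: 3.00 V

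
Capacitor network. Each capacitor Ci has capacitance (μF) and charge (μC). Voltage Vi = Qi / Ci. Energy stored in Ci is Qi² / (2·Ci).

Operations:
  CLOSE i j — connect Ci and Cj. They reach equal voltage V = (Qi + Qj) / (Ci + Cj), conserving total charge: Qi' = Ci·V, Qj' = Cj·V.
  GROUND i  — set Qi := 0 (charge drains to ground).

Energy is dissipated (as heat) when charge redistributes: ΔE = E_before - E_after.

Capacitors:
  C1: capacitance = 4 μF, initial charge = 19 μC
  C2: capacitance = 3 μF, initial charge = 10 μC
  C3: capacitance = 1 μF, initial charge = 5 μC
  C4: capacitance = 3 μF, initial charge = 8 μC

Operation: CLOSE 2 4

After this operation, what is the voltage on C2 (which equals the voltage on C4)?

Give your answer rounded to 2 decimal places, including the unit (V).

Answer: 3.00 V

Derivation:
Initial: C1(4μF, Q=19μC, V=4.75V), C2(3μF, Q=10μC, V=3.33V), C3(1μF, Q=5μC, V=5.00V), C4(3μF, Q=8μC, V=2.67V)
Op 1: CLOSE 2-4: Q_total=18.00, C_total=6.00, V=3.00; Q2=9.00, Q4=9.00; dissipated=0.333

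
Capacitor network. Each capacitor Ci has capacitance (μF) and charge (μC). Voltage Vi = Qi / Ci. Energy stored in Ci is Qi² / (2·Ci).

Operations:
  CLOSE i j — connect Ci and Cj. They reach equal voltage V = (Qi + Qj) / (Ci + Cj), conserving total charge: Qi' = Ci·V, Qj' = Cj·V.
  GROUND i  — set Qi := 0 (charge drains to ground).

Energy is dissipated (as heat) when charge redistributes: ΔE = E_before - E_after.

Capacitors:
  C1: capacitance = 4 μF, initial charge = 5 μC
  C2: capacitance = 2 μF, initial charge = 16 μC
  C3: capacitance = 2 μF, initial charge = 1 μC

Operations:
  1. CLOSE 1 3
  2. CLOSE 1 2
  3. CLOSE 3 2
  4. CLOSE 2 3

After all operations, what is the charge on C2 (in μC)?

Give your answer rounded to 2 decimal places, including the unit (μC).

Initial: C1(4μF, Q=5μC, V=1.25V), C2(2μF, Q=16μC, V=8.00V), C3(2μF, Q=1μC, V=0.50V)
Op 1: CLOSE 1-3: Q_total=6.00, C_total=6.00, V=1.00; Q1=4.00, Q3=2.00; dissipated=0.375
Op 2: CLOSE 1-2: Q_total=20.00, C_total=6.00, V=3.33; Q1=13.33, Q2=6.67; dissipated=32.667
Op 3: CLOSE 3-2: Q_total=8.67, C_total=4.00, V=2.17; Q3=4.33, Q2=4.33; dissipated=2.722
Op 4: CLOSE 2-3: Q_total=8.67, C_total=4.00, V=2.17; Q2=4.33, Q3=4.33; dissipated=0.000
Final charges: Q1=13.33, Q2=4.33, Q3=4.33

Answer: 4.33 μC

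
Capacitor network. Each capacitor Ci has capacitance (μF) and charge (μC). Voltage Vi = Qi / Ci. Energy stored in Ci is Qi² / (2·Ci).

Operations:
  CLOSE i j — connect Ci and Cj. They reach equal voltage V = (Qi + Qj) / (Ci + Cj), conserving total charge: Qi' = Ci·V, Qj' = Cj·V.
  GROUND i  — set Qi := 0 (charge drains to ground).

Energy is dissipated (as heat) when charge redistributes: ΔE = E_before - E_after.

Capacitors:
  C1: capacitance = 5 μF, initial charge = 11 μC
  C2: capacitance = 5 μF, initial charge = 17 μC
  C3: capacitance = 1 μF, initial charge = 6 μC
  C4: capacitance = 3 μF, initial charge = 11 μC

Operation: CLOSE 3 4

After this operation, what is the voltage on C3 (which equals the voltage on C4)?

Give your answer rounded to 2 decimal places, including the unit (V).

Initial: C1(5μF, Q=11μC, V=2.20V), C2(5μF, Q=17μC, V=3.40V), C3(1μF, Q=6μC, V=6.00V), C4(3μF, Q=11μC, V=3.67V)
Op 1: CLOSE 3-4: Q_total=17.00, C_total=4.00, V=4.25; Q3=4.25, Q4=12.75; dissipated=2.042

Answer: 4.25 V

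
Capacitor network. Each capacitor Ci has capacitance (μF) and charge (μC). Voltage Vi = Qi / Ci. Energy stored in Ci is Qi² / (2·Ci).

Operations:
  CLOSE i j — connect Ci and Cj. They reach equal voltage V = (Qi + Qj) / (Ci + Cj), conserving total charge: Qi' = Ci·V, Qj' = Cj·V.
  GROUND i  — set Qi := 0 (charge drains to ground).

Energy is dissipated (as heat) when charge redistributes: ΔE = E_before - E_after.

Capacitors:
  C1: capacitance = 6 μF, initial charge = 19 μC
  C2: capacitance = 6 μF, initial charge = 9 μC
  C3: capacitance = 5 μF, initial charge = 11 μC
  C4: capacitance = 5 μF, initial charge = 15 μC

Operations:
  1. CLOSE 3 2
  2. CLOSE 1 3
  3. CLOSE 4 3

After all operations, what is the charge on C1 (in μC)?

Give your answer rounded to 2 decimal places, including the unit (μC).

Initial: C1(6μF, Q=19μC, V=3.17V), C2(6μF, Q=9μC, V=1.50V), C3(5μF, Q=11μC, V=2.20V), C4(5μF, Q=15μC, V=3.00V)
Op 1: CLOSE 3-2: Q_total=20.00, C_total=11.00, V=1.82; Q3=9.09, Q2=10.91; dissipated=0.668
Op 2: CLOSE 1-3: Q_total=28.09, C_total=11.00, V=2.55; Q1=15.32, Q3=12.77; dissipated=2.480
Op 3: CLOSE 4-3: Q_total=27.77, C_total=10.00, V=2.78; Q4=13.88, Q3=13.88; dissipated=0.249
Final charges: Q1=15.32, Q2=10.91, Q3=13.88, Q4=13.88

Answer: 15.32 μC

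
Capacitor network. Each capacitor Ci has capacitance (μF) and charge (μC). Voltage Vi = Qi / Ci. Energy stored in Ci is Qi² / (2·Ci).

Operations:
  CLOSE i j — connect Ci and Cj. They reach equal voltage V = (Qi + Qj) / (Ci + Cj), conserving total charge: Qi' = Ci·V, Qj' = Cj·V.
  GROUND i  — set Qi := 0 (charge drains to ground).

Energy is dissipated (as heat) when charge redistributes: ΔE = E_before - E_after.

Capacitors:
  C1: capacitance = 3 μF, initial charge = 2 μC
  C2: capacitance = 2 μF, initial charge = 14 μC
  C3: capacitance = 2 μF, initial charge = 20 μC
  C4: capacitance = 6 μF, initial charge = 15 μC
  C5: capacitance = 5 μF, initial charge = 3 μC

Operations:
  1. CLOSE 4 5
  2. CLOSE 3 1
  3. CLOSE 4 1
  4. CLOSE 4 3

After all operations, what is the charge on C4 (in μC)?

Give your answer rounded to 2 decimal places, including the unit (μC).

Answer: 18.11 μC

Derivation:
Initial: C1(3μF, Q=2μC, V=0.67V), C2(2μF, Q=14μC, V=7.00V), C3(2μF, Q=20μC, V=10.00V), C4(6μF, Q=15μC, V=2.50V), C5(5μF, Q=3μC, V=0.60V)
Op 1: CLOSE 4-5: Q_total=18.00, C_total=11.00, V=1.64; Q4=9.82, Q5=8.18; dissipated=4.923
Op 2: CLOSE 3-1: Q_total=22.00, C_total=5.00, V=4.40; Q3=8.80, Q1=13.20; dissipated=52.267
Op 3: CLOSE 4-1: Q_total=23.02, C_total=9.00, V=2.56; Q4=15.35, Q1=7.67; dissipated=7.638
Op 4: CLOSE 4-3: Q_total=24.15, C_total=8.00, V=3.02; Q4=18.11, Q3=6.04; dissipated=2.546
Final charges: Q1=7.67, Q2=14.00, Q3=6.04, Q4=18.11, Q5=8.18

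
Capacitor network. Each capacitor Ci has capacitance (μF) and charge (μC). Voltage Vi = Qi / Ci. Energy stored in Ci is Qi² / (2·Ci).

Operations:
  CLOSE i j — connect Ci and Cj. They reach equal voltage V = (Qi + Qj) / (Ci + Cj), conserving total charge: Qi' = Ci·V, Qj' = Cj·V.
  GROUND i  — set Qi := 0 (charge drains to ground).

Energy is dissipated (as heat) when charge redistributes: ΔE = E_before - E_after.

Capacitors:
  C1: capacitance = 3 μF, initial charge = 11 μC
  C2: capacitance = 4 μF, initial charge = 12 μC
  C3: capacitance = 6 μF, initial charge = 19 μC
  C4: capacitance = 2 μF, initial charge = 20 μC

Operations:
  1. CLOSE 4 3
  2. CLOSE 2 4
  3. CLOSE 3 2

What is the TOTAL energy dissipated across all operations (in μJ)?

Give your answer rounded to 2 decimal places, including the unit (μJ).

Answer: 39.24 μJ

Derivation:
Initial: C1(3μF, Q=11μC, V=3.67V), C2(4μF, Q=12μC, V=3.00V), C3(6μF, Q=19μC, V=3.17V), C4(2μF, Q=20μC, V=10.00V)
Op 1: CLOSE 4-3: Q_total=39.00, C_total=8.00, V=4.88; Q4=9.75, Q3=29.25; dissipated=35.021
Op 2: CLOSE 2-4: Q_total=21.75, C_total=6.00, V=3.62; Q2=14.50, Q4=7.25; dissipated=2.344
Op 3: CLOSE 3-2: Q_total=43.75, C_total=10.00, V=4.38; Q3=26.25, Q2=17.50; dissipated=1.875
Total dissipated: 39.240 μJ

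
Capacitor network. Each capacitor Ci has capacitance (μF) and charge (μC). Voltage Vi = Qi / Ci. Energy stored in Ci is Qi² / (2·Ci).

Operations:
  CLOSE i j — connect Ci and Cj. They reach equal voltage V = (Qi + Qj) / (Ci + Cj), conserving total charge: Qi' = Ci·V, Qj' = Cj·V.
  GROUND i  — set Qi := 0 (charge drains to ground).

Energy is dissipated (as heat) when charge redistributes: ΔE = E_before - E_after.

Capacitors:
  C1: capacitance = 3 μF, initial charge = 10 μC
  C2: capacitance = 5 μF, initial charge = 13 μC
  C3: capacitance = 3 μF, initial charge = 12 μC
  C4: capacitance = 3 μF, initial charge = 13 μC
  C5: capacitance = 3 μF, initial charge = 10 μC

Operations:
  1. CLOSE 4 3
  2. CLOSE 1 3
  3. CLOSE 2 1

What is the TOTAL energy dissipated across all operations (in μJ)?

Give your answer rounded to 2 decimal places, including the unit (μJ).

Answer: 1.84 μJ

Derivation:
Initial: C1(3μF, Q=10μC, V=3.33V), C2(5μF, Q=13μC, V=2.60V), C3(3μF, Q=12μC, V=4.00V), C4(3μF, Q=13μC, V=4.33V), C5(3μF, Q=10μC, V=3.33V)
Op 1: CLOSE 4-3: Q_total=25.00, C_total=6.00, V=4.17; Q4=12.50, Q3=12.50; dissipated=0.083
Op 2: CLOSE 1-3: Q_total=22.50, C_total=6.00, V=3.75; Q1=11.25, Q3=11.25; dissipated=0.521
Op 3: CLOSE 2-1: Q_total=24.25, C_total=8.00, V=3.03; Q2=15.16, Q1=9.09; dissipated=1.240
Total dissipated: 1.844 μJ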